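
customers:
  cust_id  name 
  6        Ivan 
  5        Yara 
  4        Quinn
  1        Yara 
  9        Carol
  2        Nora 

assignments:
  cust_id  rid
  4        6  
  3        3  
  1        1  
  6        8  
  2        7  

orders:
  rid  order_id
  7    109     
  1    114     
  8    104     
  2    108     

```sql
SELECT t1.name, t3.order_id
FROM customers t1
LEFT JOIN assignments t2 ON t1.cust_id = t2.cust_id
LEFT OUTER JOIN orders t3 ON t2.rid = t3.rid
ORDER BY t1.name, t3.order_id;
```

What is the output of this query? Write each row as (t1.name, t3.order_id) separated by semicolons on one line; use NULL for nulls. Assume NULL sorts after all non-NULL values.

Evaluate left to right. First `customers t1 LEFT JOIN assignments t2` on cust_id: 6 row(s).
Then LEFT JOIN `orders t3` on rid: each of those 6 rows is kept; rows whose t2.rid has no match in t3 get NULL for t3's columns.

(Carol, NULL); (Ivan, 104); (Nora, 109); (Quinn, NULL); (Yara, 114); (Yara, NULL)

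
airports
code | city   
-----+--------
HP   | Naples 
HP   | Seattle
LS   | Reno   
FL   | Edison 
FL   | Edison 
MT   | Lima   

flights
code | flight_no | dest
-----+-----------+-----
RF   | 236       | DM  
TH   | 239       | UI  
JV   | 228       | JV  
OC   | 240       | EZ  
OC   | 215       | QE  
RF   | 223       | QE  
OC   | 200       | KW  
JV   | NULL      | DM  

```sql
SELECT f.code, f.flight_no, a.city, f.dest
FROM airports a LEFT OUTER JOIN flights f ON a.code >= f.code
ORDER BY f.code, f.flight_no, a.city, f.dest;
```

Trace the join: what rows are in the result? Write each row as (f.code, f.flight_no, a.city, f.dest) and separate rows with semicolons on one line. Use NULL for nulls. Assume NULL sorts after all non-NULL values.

(JV, 228, Lima, JV); (JV, 228, Reno, JV); (JV, NULL, Lima, DM); (JV, NULL, Reno, DM); (NULL, NULL, Edison, NULL); (NULL, NULL, Edison, NULL); (NULL, NULL, Naples, NULL); (NULL, NULL, Seattle, NULL)

LEFT JOIN keeps every row from `airports`; unmatched rows get NULL for `flights`'s columns.
Matching on a.code >= f.code.
Matched pairs: 4; unmatched a rows kept: 4.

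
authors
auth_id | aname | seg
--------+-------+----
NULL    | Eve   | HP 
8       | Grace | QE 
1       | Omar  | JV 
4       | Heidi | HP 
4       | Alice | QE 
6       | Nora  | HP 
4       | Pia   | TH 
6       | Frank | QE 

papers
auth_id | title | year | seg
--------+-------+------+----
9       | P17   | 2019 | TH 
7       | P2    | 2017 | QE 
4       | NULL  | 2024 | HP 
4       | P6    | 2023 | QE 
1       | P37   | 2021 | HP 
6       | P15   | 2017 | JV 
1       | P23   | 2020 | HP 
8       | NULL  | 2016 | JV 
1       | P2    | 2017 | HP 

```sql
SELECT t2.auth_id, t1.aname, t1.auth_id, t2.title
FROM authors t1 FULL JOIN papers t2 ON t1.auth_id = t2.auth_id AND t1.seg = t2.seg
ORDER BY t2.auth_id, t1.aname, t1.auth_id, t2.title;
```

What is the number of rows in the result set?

FULL OUTER JOIN keeps every row from both sides; unmatched rows get NULL for the other side's columns.
Matching on t1.auth_id = t2.auth_id AND t1.seg = t2.seg. A NULL in a compared column never satisfies the condition.
- t1 (auth_id=NULL, seg=HP) has no partner → padded with NULL.
- t1 (auth_id=8, seg=QE) has no partner → padded with NULL.
- t1 (auth_id=1, seg=JV) has no partner → padded with NULL.
- t1 (auth_id=4, seg=HP) pairs with 1 row(s) of t2.
- t1 (auth_id=4, seg=QE) pairs with 1 row(s) of t2.
- t1 (auth_id=6, seg=HP) has no partner → padded with NULL.
- t1 (auth_id=4, seg=TH) has no partner → padded with NULL.
- t1 (auth_id=6, seg=QE) has no partner → padded with NULL.
- plus 7 unmatched t2 row(s), each kept with NULL t1 columns.
Total: 2 matched + 13 padded = 15 rows.

15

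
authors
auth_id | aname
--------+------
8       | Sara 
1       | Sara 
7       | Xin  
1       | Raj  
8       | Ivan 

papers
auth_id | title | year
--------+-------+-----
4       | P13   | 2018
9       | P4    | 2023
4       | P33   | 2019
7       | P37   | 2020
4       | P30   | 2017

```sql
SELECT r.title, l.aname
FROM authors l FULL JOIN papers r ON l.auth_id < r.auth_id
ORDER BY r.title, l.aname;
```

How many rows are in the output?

FULL OUTER JOIN keeps every row from both sides; unmatched rows get NULL for the other side's columns.
Matching on l.auth_id < r.auth_id.
- l[0] auth_id=8 → 1 match(es) in r → 1 row(s).
- l[1] auth_id=1 → 5 match(es) in r → 5 row(s).
- l[2] auth_id=7 → 1 match(es) in r → 1 row(s).
- l[3] auth_id=1 → 5 match(es) in r → 5 row(s).
- l[4] auth_id=8 → 1 match(es) in r → 1 row(s).
Total: 13 rows.

13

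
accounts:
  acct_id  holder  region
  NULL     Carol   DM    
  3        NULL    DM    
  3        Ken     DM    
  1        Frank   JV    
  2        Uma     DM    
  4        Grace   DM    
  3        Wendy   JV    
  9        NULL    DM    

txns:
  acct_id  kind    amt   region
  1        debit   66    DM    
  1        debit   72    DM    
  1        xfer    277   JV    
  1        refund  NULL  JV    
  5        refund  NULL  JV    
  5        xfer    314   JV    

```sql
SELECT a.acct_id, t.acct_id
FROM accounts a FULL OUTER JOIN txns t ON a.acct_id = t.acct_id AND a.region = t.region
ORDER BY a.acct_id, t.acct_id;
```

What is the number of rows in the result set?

13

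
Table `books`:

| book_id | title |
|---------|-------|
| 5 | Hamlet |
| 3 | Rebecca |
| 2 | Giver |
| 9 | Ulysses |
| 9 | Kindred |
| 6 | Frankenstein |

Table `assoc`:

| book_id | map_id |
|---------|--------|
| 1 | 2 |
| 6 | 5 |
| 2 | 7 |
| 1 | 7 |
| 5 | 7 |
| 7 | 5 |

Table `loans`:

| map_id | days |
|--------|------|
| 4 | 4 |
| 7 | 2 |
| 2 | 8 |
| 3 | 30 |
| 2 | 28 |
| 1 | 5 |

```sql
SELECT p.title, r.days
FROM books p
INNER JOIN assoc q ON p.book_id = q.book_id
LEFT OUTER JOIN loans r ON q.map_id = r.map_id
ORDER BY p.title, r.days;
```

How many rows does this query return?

Step 1 — p INNER JOIN q on book_id → 3 row(s).
Then LEFT JOIN `loans r` on map_id: each of those 3 rows is kept; rows whose q.map_id has no match in r get NULL for r's columns.
Result: 3 row(s).

3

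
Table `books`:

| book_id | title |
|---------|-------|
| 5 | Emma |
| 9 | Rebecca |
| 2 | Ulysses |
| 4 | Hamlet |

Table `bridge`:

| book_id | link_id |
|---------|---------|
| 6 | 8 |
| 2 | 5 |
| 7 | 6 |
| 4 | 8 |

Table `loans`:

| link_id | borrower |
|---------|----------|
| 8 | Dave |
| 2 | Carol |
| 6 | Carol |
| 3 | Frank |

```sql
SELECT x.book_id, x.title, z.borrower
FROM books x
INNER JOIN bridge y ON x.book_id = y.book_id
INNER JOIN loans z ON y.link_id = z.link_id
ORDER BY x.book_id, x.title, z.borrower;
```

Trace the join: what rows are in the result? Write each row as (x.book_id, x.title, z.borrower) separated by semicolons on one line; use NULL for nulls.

(4, Hamlet, Dave)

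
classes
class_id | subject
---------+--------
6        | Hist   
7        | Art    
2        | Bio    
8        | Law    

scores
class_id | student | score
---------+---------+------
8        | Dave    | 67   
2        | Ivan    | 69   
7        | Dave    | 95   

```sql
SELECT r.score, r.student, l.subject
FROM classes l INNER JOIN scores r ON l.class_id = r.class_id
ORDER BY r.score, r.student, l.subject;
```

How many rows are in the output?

3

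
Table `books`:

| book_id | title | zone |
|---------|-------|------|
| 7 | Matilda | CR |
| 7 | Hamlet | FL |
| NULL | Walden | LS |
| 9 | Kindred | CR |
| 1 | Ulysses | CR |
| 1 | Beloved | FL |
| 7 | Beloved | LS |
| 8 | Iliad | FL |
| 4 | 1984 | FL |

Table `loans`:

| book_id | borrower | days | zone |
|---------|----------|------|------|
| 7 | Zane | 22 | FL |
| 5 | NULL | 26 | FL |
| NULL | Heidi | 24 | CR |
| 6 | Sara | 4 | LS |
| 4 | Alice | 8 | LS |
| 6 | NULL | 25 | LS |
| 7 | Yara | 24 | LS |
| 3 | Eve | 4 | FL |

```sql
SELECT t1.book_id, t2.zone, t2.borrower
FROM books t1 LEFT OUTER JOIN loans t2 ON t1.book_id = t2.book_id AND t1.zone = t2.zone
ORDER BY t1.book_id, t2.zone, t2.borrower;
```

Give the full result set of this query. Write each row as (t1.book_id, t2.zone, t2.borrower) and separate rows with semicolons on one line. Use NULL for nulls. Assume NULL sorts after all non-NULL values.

(1, NULL, NULL); (1, NULL, NULL); (4, NULL, NULL); (7, FL, Zane); (7, LS, Yara); (7, NULL, NULL); (8, NULL, NULL); (9, NULL, NULL); (NULL, NULL, NULL)

LEFT JOIN keeps every row from `books`; unmatched rows get NULL for `loans`'s columns.
Matching on t1.book_id = t2.book_id AND t1.zone = t2.zone. A NULL in a compared column never satisfies the condition.
- t1[0] book_id=7, zone=CR → no match; kept with NULLs on the t2 side.
- t1[1] book_id=7, zone=FL → 1 match(es) in t2 → 1 row(s).
- t1[2] book_id=NULL, zone=LS → no match; kept with NULLs on the t2 side.
- t1[3] book_id=9, zone=CR → no match; kept with NULLs on the t2 side.
- t1[4] book_id=1, zone=CR → no match; kept with NULLs on the t2 side.
- t1[5] book_id=1, zone=FL → no match; kept with NULLs on the t2 side.
- t1[6] book_id=7, zone=LS → 1 match(es) in t2 → 1 row(s).
- t1[7] book_id=8, zone=FL → no match; kept with NULLs on the t2 side.
- t1[8] book_id=4, zone=FL → no match; kept with NULLs on the t2 side.
After projecting and ordering:
t1.book_id | t2.zone | t2.borrower
1 | NULL | NULL
1 | NULL | NULL
4 | NULL | NULL
7 | FL | Zane
7 | LS | Yara
7 | NULL | NULL
8 | NULL | NULL
9 | NULL | NULL
NULL | NULL | NULL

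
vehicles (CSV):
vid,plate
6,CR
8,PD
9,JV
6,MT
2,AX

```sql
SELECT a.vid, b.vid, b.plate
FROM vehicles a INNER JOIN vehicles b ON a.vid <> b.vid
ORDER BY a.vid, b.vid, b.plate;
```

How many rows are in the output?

18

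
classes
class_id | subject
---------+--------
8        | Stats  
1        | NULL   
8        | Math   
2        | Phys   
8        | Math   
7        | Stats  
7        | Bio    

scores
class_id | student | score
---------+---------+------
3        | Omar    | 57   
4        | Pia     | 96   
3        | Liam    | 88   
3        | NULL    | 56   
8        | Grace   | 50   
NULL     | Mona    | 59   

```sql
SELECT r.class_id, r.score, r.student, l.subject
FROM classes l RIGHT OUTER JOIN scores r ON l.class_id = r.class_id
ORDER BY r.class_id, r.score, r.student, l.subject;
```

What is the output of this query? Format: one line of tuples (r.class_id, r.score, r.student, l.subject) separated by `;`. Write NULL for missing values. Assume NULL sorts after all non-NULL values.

(3, 56, NULL, NULL); (3, 57, Omar, NULL); (3, 88, Liam, NULL); (4, 96, Pia, NULL); (8, 50, Grace, Math); (8, 50, Grace, Math); (8, 50, Grace, Stats); (NULL, 59, Mona, NULL)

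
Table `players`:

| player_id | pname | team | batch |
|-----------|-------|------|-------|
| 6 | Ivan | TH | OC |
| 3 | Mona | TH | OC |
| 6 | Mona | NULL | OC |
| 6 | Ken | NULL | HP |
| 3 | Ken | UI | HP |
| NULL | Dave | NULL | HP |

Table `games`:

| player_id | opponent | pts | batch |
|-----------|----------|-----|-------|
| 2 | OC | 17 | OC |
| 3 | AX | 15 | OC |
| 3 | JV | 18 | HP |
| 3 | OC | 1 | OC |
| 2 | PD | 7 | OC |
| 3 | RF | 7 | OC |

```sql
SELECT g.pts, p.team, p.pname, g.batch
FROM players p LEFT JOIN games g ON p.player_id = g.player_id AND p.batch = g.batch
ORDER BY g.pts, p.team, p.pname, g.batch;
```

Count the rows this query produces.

8

LEFT JOIN keeps every row from `players`; unmatched rows get NULL for `games`'s columns.
Matching on p.player_id = g.player_id AND p.batch = g.batch. A NULL in a compared column never satisfies the condition.
- p[0] player_id=6, batch=OC → no match; kept with NULLs on the g side.
- p[1] player_id=3, batch=OC → 3 match(es) in g → 3 row(s).
- p[2] player_id=6, batch=OC → no match; kept with NULLs on the g side.
- p[3] player_id=6, batch=HP → no match; kept with NULLs on the g side.
- p[4] player_id=3, batch=HP → 1 match(es) in g → 1 row(s).
- p[5] player_id=NULL, batch=HP → no match; kept with NULLs on the g side.
Total: 4 matched + 4 padded = 8 rows.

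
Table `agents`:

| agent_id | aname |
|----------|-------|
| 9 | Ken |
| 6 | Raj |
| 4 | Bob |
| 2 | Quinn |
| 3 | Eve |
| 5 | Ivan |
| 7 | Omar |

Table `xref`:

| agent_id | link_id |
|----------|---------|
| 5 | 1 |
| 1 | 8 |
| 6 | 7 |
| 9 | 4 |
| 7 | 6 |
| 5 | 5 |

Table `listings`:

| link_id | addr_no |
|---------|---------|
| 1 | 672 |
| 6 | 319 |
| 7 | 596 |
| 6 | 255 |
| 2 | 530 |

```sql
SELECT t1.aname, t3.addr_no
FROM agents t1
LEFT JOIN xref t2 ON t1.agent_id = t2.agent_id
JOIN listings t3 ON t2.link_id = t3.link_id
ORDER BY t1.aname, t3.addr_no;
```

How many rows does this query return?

Evaluate left to right. First `agents t1 LEFT JOIN xref t2` on agent_id: 8 row(s).
Then INNER JOIN `listings t3` on link_id: keep only rows whose t2.link_id appears in t3.
Result: 4 row(s).

4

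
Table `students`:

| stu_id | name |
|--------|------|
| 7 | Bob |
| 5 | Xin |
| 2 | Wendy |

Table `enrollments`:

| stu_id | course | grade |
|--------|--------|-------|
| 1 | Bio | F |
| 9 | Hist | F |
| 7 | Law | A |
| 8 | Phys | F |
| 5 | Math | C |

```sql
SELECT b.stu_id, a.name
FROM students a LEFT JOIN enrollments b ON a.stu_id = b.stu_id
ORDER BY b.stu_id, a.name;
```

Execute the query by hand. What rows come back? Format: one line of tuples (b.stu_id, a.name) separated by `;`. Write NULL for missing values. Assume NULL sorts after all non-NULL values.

(5, Xin); (7, Bob); (NULL, Wendy)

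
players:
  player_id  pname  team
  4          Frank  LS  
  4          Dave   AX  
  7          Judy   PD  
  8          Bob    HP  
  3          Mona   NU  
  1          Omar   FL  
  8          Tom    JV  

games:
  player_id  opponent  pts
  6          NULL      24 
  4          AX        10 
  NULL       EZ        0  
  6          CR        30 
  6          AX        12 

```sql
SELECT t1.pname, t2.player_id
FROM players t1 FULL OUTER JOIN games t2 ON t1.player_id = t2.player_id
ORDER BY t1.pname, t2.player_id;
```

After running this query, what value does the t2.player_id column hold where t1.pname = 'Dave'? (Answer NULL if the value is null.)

FULL OUTER JOIN keeps every row from both sides; unmatched rows get NULL for the other side's columns.
Matching on t1.player_id = t2.player_id. A NULL in a compared column never satisfies the condition.
- t1 (player_id=4) pairs with 1 row(s) of t2.
- t1 (player_id=4) pairs with 1 row(s) of t2.
- t1 (player_id=7) has no partner → padded with NULL.
- t1 (player_id=8) has no partner → padded with NULL.
- t1 (player_id=3) has no partner → padded with NULL.
- t1 (player_id=1) has no partner → padded with NULL.
- t1 (player_id=8) has no partner → padded with NULL.
- 4 row(s) from t2 found no t1 partner → padded with NULL.

4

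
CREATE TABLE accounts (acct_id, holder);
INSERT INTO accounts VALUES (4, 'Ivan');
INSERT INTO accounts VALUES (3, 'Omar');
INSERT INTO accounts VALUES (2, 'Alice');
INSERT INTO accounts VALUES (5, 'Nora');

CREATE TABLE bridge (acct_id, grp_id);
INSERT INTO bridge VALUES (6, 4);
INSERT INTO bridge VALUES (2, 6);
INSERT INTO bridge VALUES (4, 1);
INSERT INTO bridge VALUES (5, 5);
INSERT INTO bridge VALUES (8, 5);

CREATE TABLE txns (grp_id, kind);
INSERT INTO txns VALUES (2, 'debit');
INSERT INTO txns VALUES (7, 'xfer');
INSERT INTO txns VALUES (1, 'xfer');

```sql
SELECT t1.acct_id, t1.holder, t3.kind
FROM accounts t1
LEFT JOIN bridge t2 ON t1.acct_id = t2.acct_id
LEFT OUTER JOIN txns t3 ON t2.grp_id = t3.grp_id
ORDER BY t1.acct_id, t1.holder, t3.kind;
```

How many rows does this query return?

Joins associate left-to-right: accounts LEFT JOIN bridge on acct_id gives 4 intermediate row(s).
Then LEFT JOIN `txns t3` on grp_id: each of those 4 rows is kept; rows whose t2.grp_id has no match in t3 get NULL for t3's columns.
Result: 4 row(s).

4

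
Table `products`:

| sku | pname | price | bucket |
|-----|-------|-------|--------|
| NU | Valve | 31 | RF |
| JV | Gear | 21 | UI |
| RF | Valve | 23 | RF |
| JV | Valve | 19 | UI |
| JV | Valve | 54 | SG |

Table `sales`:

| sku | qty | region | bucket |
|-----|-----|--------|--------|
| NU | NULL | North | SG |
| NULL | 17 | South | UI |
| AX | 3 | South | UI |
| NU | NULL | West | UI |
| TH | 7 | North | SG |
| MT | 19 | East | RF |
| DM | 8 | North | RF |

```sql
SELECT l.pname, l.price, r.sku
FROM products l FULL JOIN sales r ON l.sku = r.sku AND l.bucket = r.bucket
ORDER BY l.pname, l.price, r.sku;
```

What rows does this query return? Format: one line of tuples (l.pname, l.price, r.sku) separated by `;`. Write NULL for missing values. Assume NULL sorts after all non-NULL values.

FULL OUTER JOIN keeps every row from both sides; unmatched rows get NULL for the other side's columns.
Matching on l.sku = r.sku AND l.bucket = r.bucket. A NULL in a compared column never satisfies the condition.
- l row (sku=NU, bucket=RF): no match → kept, r columns NULL.
- l row (sku=JV, bucket=UI): no match → kept, r columns NULL.
- l row (sku=RF, bucket=RF): no match → kept, r columns NULL.
- l row (sku=JV, bucket=UI): no match → kept, r columns NULL.
- l row (sku=JV, bucket=SG): no match → kept, r columns NULL.
- plus 7 unmatched r row(s), each kept with NULL l columns.

(Gear, 21, NULL); (Valve, 19, NULL); (Valve, 23, NULL); (Valve, 31, NULL); (Valve, 54, NULL); (NULL, NULL, AX); (NULL, NULL, DM); (NULL, NULL, MT); (NULL, NULL, NU); (NULL, NULL, NU); (NULL, NULL, TH); (NULL, NULL, NULL)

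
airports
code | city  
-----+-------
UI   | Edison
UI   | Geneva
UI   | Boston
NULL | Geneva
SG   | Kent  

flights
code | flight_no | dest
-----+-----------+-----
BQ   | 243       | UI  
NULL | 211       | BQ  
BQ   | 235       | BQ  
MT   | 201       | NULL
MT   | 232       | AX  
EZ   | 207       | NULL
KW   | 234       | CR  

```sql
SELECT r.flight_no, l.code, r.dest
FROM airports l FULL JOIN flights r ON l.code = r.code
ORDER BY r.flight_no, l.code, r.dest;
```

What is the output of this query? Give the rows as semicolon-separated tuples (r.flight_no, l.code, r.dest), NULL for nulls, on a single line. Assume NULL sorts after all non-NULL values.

FULL OUTER JOIN keeps every row from both sides; unmatched rows get NULL for the other side's columns.
Matching on l.code = r.code. A NULL in a compared column never satisfies the condition.
Matched pairs: 0; unmatched l rows kept: 5; unmatched r rows kept: 7.

(201, NULL, NULL); (207, NULL, NULL); (211, NULL, BQ); (232, NULL, AX); (234, NULL, CR); (235, NULL, BQ); (243, NULL, UI); (NULL, SG, NULL); (NULL, UI, NULL); (NULL, UI, NULL); (NULL, UI, NULL); (NULL, NULL, NULL)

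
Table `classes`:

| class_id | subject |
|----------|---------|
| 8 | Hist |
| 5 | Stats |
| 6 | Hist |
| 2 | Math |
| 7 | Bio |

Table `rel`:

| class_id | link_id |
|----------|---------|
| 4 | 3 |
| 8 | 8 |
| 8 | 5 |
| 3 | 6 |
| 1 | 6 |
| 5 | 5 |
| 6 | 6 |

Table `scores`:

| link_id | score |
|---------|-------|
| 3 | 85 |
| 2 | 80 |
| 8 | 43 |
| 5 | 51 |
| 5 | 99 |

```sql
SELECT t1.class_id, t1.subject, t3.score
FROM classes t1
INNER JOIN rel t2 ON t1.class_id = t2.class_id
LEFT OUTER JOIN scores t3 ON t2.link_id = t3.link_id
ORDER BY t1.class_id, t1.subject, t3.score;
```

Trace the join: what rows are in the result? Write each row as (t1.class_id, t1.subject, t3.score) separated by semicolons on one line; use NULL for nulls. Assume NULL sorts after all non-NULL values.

(5, Stats, 51); (5, Stats, 99); (6, Hist, NULL); (8, Hist, 43); (8, Hist, 51); (8, Hist, 99)

Joins associate left-to-right: classes INNER JOIN rel on class_id gives 4 intermediate row(s).
Then LEFT JOIN `scores t3` on link_id: each of those 4 rows is kept; rows whose t2.link_id has no match in t3 get NULL for t3's columns.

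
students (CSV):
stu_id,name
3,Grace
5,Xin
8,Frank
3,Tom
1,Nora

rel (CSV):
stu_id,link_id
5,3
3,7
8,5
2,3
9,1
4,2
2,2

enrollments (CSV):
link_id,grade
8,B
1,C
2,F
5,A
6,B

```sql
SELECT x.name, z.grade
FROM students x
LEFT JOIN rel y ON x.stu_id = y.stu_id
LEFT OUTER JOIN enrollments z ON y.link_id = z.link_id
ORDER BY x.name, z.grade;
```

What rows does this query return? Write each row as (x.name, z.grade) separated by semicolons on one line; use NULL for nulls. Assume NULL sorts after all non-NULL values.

Joins associate left-to-right: students LEFT JOIN rel on stu_id gives 5 intermediate row(s).
Then LEFT JOIN `enrollments z` on link_id: each of those 5 rows is kept; rows whose y.link_id has no match in z get NULL for z's columns.

(Frank, A); (Grace, NULL); (Nora, NULL); (Tom, NULL); (Xin, NULL)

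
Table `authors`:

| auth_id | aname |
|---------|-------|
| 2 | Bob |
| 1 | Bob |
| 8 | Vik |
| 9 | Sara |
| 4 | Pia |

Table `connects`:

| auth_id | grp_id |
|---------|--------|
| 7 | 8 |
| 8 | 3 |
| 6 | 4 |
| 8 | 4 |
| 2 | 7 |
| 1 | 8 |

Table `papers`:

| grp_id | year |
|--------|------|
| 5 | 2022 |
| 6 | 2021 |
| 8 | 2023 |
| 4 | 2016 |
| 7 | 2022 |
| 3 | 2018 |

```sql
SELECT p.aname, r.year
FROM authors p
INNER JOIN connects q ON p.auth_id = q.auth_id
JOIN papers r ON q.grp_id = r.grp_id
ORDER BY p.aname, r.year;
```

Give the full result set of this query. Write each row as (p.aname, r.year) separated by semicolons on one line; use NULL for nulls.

(Bob, 2022); (Bob, 2023); (Vik, 2016); (Vik, 2018)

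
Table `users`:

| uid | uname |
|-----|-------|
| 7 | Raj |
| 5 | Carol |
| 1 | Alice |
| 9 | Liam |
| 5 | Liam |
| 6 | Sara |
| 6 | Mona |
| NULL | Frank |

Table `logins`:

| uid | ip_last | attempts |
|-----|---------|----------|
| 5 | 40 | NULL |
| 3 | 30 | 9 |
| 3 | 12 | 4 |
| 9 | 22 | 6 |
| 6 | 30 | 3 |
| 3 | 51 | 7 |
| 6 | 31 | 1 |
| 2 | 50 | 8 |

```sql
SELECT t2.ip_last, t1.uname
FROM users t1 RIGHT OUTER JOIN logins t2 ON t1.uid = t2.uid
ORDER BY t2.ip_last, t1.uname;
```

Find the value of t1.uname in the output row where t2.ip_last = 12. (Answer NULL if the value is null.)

NULL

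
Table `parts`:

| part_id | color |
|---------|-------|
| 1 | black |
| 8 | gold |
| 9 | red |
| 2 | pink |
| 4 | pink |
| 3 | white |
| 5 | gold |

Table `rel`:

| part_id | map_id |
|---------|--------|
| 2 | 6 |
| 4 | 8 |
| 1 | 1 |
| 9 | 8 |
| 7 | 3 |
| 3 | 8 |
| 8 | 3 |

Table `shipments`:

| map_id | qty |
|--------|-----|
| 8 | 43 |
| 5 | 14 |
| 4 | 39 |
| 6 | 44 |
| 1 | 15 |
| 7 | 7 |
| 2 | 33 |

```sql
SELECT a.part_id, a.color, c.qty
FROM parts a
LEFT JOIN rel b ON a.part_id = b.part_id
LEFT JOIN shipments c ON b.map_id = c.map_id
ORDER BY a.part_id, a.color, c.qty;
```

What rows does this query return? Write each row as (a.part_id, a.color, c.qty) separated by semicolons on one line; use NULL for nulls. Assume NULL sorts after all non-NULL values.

(1, black, 15); (2, pink, 44); (3, white, 43); (4, pink, 43); (5, gold, NULL); (8, gold, NULL); (9, red, 43)

Step 1 — a LEFT JOIN b on part_id → 7 row(s).
Then LEFT JOIN `shipments c` on map_id: each of those 7 rows is kept; rows whose b.map_id has no match in c get NULL for c's columns.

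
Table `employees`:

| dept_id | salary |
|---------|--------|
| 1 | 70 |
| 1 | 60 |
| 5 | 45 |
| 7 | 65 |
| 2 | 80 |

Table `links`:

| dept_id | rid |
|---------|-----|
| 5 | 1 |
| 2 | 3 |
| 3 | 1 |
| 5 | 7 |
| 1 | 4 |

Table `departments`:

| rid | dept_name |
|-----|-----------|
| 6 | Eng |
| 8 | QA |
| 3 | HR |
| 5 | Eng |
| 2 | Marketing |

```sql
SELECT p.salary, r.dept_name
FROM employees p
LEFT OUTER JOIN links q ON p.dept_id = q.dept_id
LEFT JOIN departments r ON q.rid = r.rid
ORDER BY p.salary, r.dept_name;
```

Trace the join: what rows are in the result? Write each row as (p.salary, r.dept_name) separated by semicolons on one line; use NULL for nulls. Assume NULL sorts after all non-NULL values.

Evaluate left to right. First `employees p LEFT JOIN links q` on dept_id: 6 row(s).
Then LEFT JOIN `departments r` on rid: each of those 6 rows is kept; rows whose q.rid has no match in r get NULL for r's columns.

(45, NULL); (45, NULL); (60, NULL); (65, NULL); (70, NULL); (80, HR)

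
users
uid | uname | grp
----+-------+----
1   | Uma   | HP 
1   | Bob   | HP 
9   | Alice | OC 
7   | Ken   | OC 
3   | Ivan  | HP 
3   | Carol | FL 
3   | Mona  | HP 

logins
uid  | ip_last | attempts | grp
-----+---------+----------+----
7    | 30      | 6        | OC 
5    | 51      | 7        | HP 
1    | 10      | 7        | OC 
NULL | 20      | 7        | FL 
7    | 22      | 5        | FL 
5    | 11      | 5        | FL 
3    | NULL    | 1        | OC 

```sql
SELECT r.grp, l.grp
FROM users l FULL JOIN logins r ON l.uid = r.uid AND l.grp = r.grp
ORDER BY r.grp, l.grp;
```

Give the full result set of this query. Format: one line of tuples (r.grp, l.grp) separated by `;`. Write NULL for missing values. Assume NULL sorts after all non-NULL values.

FULL OUTER JOIN keeps every row from both sides; unmatched rows get NULL for the other side's columns.
Matching on l.uid = r.uid AND l.grp = r.grp. A NULL in a compared column never satisfies the condition.
Matched pairs: 1; unmatched l rows kept: 6; unmatched r rows kept: 6.

(FL, NULL); (FL, NULL); (FL, NULL); (HP, NULL); (OC, OC); (OC, NULL); (OC, NULL); (NULL, FL); (NULL, HP); (NULL, HP); (NULL, HP); (NULL, HP); (NULL, OC)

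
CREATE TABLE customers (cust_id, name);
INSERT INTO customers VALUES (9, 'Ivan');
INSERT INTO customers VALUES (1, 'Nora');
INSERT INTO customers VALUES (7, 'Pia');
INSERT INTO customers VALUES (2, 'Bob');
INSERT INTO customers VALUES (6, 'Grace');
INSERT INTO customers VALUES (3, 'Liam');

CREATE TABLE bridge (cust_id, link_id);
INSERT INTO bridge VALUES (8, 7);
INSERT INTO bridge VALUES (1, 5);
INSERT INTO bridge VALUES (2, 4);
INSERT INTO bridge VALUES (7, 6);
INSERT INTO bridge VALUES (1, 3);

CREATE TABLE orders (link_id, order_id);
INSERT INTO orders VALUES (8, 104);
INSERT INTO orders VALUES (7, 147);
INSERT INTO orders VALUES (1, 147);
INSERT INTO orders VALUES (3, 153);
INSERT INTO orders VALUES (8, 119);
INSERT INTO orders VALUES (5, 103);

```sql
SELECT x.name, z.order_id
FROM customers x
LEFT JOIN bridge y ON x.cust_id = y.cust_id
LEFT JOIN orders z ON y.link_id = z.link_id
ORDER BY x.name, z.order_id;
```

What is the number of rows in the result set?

Joins associate left-to-right: customers LEFT JOIN bridge on cust_id gives 7 intermediate row(s).
Then LEFT JOIN `orders z` on link_id: each of those 7 rows is kept; rows whose y.link_id has no match in z get NULL for z's columns.
Result: 7 row(s).

7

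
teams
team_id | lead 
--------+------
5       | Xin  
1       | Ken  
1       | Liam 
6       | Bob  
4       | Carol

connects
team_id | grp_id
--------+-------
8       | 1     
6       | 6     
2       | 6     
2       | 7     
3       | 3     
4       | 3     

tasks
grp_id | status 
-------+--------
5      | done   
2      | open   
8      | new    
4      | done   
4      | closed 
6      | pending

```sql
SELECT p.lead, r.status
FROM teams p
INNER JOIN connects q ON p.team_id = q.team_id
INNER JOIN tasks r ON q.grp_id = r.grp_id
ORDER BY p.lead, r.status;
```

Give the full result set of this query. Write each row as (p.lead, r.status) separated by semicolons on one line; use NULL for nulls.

Joins associate left-to-right: teams INNER JOIN connects on team_id gives 2 intermediate row(s).
Then INNER JOIN `tasks r` on grp_id: keep only rows whose q.grp_id appears in r.

(Bob, pending)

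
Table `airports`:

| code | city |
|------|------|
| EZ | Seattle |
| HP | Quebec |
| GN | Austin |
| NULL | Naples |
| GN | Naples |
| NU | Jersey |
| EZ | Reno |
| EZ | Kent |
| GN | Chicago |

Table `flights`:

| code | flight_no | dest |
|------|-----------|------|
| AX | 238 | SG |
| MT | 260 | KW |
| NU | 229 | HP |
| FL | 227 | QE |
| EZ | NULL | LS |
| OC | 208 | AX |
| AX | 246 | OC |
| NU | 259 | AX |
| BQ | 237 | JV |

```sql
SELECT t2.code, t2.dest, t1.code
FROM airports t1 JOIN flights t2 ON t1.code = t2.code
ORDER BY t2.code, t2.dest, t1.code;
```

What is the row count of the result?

5

INNER JOIN keeps only pairs where the ON condition holds.
Matching on t1.code = t2.code. A NULL in a compared column never satisfies the condition.
Matched pairs: 5.
Total: 5 rows.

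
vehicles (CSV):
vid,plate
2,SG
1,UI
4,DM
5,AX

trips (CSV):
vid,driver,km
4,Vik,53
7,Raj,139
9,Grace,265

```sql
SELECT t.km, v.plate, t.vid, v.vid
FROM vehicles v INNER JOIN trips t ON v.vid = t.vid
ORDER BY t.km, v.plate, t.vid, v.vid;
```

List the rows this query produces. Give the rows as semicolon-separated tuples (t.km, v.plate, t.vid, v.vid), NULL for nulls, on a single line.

INNER JOIN keeps only pairs where the ON condition holds.
Matching on v.vid = t.vid.
- v (vid=2) has no partner → excluded.
- v (vid=1) has no partner → excluded.
- v (vid=4) pairs with 1 row(s) of t.
- v (vid=5) has no partner → excluded.
After projecting and ordering:
t.km | v.plate | t.vid | v.vid
53 | DM | 4 | 4

(53, DM, 4, 4)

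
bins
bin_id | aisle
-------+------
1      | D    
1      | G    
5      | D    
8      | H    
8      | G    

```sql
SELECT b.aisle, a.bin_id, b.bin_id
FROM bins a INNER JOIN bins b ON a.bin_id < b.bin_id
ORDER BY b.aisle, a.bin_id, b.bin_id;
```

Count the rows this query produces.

8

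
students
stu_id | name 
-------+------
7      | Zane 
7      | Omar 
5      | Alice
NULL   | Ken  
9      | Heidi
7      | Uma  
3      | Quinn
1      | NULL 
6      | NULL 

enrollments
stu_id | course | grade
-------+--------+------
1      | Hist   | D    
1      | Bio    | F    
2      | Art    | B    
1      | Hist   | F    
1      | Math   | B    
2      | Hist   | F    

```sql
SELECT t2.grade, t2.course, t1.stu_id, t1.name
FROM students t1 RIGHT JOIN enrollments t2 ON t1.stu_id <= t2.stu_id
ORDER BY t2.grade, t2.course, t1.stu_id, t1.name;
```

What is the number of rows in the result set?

RIGHT JOIN keeps every row from `enrollments`; unmatched rows get NULL for `students`'s columns.
Matching on t1.stu_id <= t2.stu_id. A NULL in a compared column never satisfies the condition.
- t1[0] stu_id=7 → no match.
- t1[1] stu_id=7 → no match.
- t1[2] stu_id=5 → no match.
- t1[3] stu_id=NULL → no match.
- t1[4] stu_id=9 → no match.
- t1[5] stu_id=7 → no match.
- t1[6] stu_id=3 → no match.
- t1[7] stu_id=1 → 6 match(es) in t2 → 6 row(s).
- t1[8] stu_id=6 → no match.
- every t2 row matched at least one t1 row.
Total: 6 rows.

6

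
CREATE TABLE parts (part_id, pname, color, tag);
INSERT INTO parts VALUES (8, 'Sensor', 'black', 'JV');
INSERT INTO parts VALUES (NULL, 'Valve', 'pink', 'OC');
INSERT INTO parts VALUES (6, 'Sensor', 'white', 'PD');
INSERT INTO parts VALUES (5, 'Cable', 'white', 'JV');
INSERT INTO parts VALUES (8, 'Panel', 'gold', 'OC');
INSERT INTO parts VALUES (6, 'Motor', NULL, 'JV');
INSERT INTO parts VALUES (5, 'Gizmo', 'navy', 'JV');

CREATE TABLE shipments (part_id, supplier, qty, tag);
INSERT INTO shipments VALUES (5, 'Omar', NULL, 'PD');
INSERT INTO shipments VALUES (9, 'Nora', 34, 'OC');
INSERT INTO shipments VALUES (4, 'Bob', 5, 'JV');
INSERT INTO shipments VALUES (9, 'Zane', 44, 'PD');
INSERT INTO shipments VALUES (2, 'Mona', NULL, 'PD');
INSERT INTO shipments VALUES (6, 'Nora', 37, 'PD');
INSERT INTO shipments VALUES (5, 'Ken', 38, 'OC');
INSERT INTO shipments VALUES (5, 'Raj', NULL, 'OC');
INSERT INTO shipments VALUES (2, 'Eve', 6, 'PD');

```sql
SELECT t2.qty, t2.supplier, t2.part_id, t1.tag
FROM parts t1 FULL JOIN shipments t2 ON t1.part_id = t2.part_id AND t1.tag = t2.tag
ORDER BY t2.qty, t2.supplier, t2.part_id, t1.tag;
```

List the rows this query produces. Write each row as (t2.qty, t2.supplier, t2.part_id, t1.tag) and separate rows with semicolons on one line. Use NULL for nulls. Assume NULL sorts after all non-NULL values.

(5, Bob, 4, NULL); (6, Eve, 2, NULL); (34, Nora, 9, NULL); (37, Nora, 6, PD); (38, Ken, 5, NULL); (44, Zane, 9, NULL); (NULL, Mona, 2, NULL); (NULL, Omar, 5, NULL); (NULL, Raj, 5, NULL); (NULL, NULL, NULL, JV); (NULL, NULL, NULL, JV); (NULL, NULL, NULL, JV); (NULL, NULL, NULL, JV); (NULL, NULL, NULL, OC); (NULL, NULL, NULL, OC)

FULL OUTER JOIN keeps every row from both sides; unmatched rows get NULL for the other side's columns.
Matching on t1.part_id = t2.part_id AND t1.tag = t2.tag. A NULL in a compared column never satisfies the condition.
Matched pairs: 1; unmatched t1 rows kept: 6; unmatched t2 rows kept: 8.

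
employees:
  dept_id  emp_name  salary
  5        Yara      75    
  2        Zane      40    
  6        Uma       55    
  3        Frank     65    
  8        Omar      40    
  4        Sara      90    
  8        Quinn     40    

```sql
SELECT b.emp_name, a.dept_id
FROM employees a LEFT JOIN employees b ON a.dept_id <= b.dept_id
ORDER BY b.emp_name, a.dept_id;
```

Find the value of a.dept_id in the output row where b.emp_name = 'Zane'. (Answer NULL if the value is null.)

2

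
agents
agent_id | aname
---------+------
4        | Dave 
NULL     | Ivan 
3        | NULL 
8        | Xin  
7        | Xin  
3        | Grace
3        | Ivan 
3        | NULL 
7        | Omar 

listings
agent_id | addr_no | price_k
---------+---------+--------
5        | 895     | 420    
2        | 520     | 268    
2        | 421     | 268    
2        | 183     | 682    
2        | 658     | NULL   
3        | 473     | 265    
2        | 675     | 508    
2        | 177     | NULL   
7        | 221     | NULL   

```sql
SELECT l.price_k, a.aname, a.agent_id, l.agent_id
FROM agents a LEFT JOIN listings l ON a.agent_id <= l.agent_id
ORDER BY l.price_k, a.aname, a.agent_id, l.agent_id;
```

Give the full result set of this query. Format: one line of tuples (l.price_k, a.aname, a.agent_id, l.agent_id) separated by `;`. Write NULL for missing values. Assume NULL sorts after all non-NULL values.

(265, Grace, 3, 3); (265, Ivan, 3, 3); (265, NULL, 3, 3); (265, NULL, 3, 3); (420, Dave, 4, 5); (420, Grace, 3, 5); (420, Ivan, 3, 5); (420, NULL, 3, 5); (420, NULL, 3, 5); (NULL, Dave, 4, 7); (NULL, Grace, 3, 7); (NULL, Ivan, 3, 7); (NULL, Ivan, NULL, NULL); (NULL, Omar, 7, 7); (NULL, Xin, 7, 7); (NULL, Xin, 8, NULL); (NULL, NULL, 3, 7); (NULL, NULL, 3, 7)

LEFT JOIN keeps every row from `agents`; unmatched rows get NULL for `listings`'s columns.
Matching on a.agent_id <= l.agent_id. A NULL in a compared column never satisfies the condition.
- a[0] agent_id=4 → 2 match(es) in l → 2 row(s).
- a[1] agent_id=NULL → no match; kept with NULLs on the l side.
- a[2] agent_id=3 → 3 match(es) in l → 3 row(s).
- a[3] agent_id=8 → no match; kept with NULLs on the l side.
- a[4] agent_id=7 → 1 match(es) in l → 1 row(s).
- a[5] agent_id=3 → 3 match(es) in l → 3 row(s).
- a[6] agent_id=3 → 3 match(es) in l → 3 row(s).
- a[7] agent_id=3 → 3 match(es) in l → 3 row(s).
- a[8] agent_id=7 → 1 match(es) in l → 1 row(s).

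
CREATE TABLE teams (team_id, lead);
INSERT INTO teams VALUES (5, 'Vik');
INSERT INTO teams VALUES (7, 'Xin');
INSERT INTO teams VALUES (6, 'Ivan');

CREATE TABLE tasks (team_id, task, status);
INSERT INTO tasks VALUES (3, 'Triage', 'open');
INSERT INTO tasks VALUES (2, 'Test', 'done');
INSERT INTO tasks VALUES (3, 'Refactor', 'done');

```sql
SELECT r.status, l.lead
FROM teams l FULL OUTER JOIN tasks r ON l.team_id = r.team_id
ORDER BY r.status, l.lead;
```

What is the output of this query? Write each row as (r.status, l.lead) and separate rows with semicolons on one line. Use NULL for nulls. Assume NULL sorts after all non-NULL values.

(done, NULL); (done, NULL); (open, NULL); (NULL, Ivan); (NULL, Vik); (NULL, Xin)

FULL OUTER JOIN keeps every row from both sides; unmatched rows get NULL for the other side's columns.
Matching on l.team_id = r.team_id.
Matched pairs: 0; unmatched l rows kept: 3; unmatched r rows kept: 3.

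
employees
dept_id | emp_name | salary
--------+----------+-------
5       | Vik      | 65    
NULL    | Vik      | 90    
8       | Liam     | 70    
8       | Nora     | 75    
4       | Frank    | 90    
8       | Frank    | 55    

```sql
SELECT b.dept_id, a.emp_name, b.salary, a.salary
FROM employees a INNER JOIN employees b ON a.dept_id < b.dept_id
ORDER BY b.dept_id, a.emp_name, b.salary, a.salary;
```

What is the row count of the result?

INNER JOIN keeps only pairs where the ON condition holds.
Matching on a.dept_id < b.dept_id. A NULL in a compared column never satisfies the condition.
- dept_id=5: 3 matching b row(s), so 3 row(s) emitted.
- dept_id=NULL: no matching b row, dropped.
- dept_id=8: no matching b row, dropped.
- dept_id=8: no matching b row, dropped.
- dept_id=4: 4 matching b row(s), so 4 row(s) emitted.
- dept_id=8: no matching b row, dropped.
Total: 7 rows.

7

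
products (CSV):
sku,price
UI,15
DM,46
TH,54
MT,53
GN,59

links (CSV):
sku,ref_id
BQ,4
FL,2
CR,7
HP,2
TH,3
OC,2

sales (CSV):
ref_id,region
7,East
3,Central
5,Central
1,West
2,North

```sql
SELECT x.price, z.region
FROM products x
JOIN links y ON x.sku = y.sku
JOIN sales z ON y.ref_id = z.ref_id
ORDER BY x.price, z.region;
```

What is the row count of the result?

1

Step 1 — x INNER JOIN y on sku → 1 row(s).
Then INNER JOIN `sales z` on ref_id: keep only rows whose y.ref_id appears in z.
Result: 1 row(s).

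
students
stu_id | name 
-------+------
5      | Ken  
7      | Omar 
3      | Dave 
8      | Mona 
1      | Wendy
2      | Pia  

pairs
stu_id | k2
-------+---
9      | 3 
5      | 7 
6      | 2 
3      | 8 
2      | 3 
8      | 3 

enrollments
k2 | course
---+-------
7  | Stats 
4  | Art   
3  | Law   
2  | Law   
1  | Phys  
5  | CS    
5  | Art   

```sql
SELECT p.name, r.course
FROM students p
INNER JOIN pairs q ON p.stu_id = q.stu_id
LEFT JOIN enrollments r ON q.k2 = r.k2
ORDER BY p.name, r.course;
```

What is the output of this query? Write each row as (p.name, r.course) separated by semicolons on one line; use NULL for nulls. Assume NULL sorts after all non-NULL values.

Evaluate left to right. First `students p INNER JOIN pairs q` on stu_id: 4 row(s).
Then LEFT JOIN `enrollments r` on k2: each of those 4 rows is kept; rows whose q.k2 has no match in r get NULL for r's columns.

(Dave, NULL); (Ken, Stats); (Mona, Law); (Pia, Law)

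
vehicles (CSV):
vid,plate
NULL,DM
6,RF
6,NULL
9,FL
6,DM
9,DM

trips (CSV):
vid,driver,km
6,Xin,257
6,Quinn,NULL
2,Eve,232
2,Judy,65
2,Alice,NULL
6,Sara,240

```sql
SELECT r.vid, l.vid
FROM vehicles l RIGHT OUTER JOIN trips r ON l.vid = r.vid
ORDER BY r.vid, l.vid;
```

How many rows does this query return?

12

RIGHT JOIN keeps every row from `trips`; unmatched rows get NULL for `vehicles`'s columns.
Matching on l.vid = r.vid. A NULL in a compared column never satisfies the condition.
- l[0] vid=NULL → no match.
- l[1] vid=6 → 3 match(es) in r → 3 row(s).
- l[2] vid=6 → 3 match(es) in r → 3 row(s).
- l[3] vid=9 → no match.
- l[4] vid=6 → 3 match(es) in r → 3 row(s).
- l[5] vid=9 → no match.
- 3 row(s) from r found no l partner → padded with NULL.
Total: 9 matched + 3 padded = 12 rows.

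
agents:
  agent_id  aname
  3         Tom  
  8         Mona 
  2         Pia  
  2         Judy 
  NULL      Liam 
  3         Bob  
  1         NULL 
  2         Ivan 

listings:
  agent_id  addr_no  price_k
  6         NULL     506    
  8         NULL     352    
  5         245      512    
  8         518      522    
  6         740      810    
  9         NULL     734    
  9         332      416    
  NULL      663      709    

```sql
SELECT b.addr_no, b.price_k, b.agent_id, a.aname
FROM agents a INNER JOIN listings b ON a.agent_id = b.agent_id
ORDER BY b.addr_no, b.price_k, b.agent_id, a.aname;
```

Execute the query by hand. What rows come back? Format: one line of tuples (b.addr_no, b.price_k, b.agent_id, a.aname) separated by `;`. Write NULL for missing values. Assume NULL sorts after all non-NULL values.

INNER JOIN keeps only pairs where the ON condition holds.
Matching on a.agent_id = b.agent_id. A NULL in a compared column never satisfies the condition.
Matched pairs: 2.

(518, 522, 8, Mona); (NULL, 352, 8, Mona)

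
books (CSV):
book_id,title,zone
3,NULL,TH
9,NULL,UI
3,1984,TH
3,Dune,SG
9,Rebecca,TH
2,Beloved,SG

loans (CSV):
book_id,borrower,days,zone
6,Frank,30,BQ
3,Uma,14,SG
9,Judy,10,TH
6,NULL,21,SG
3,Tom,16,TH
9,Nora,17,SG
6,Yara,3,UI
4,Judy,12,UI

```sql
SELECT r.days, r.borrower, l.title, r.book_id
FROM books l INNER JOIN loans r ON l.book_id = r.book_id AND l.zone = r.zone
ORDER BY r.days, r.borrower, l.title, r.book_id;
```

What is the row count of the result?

INNER JOIN keeps only pairs where the ON condition holds.
Matching on l.book_id = r.book_id AND l.zone = r.zone.
Matched pairs: 4.
Total: 4 rows.

4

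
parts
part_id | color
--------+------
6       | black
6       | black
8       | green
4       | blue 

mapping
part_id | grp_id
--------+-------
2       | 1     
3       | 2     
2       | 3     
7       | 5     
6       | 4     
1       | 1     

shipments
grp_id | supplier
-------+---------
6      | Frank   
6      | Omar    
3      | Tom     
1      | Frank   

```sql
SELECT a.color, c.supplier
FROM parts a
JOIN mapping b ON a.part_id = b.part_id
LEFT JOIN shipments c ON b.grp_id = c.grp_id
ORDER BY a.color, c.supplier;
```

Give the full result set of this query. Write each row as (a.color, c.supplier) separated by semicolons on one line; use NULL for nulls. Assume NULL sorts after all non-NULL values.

Evaluate left to right. First `parts a INNER JOIN mapping b` on part_id: 2 row(s).
Then LEFT JOIN `shipments c` on grp_id: each of those 2 rows is kept; rows whose b.grp_id has no match in c get NULL for c's columns.

(black, NULL); (black, NULL)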